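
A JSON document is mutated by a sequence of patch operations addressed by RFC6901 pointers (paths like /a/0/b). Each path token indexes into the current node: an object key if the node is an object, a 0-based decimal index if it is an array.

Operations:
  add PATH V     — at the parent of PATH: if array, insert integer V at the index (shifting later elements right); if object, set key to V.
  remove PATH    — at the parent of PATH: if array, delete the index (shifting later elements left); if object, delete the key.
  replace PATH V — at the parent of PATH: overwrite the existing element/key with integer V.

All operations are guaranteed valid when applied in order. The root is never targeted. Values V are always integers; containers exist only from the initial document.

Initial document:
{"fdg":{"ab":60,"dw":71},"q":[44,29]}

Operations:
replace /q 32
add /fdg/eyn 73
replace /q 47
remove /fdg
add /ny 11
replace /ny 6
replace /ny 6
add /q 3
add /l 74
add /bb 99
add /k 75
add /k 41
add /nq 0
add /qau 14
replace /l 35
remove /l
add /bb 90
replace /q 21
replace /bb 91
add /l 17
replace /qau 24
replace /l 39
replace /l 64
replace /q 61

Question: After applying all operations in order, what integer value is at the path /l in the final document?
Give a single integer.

After op 1 (replace /q 32): {"fdg":{"ab":60,"dw":71},"q":32}
After op 2 (add /fdg/eyn 73): {"fdg":{"ab":60,"dw":71,"eyn":73},"q":32}
After op 3 (replace /q 47): {"fdg":{"ab":60,"dw":71,"eyn":73},"q":47}
After op 4 (remove /fdg): {"q":47}
After op 5 (add /ny 11): {"ny":11,"q":47}
After op 6 (replace /ny 6): {"ny":6,"q":47}
After op 7 (replace /ny 6): {"ny":6,"q":47}
After op 8 (add /q 3): {"ny":6,"q":3}
After op 9 (add /l 74): {"l":74,"ny":6,"q":3}
After op 10 (add /bb 99): {"bb":99,"l":74,"ny":6,"q":3}
After op 11 (add /k 75): {"bb":99,"k":75,"l":74,"ny":6,"q":3}
After op 12 (add /k 41): {"bb":99,"k":41,"l":74,"ny":6,"q":3}
After op 13 (add /nq 0): {"bb":99,"k":41,"l":74,"nq":0,"ny":6,"q":3}
After op 14 (add /qau 14): {"bb":99,"k":41,"l":74,"nq":0,"ny":6,"q":3,"qau":14}
After op 15 (replace /l 35): {"bb":99,"k":41,"l":35,"nq":0,"ny":6,"q":3,"qau":14}
After op 16 (remove /l): {"bb":99,"k":41,"nq":0,"ny":6,"q":3,"qau":14}
After op 17 (add /bb 90): {"bb":90,"k":41,"nq":0,"ny":6,"q":3,"qau":14}
After op 18 (replace /q 21): {"bb":90,"k":41,"nq":0,"ny":6,"q":21,"qau":14}
After op 19 (replace /bb 91): {"bb":91,"k":41,"nq":0,"ny":6,"q":21,"qau":14}
After op 20 (add /l 17): {"bb":91,"k":41,"l":17,"nq":0,"ny":6,"q":21,"qau":14}
After op 21 (replace /qau 24): {"bb":91,"k":41,"l":17,"nq":0,"ny":6,"q":21,"qau":24}
After op 22 (replace /l 39): {"bb":91,"k":41,"l":39,"nq":0,"ny":6,"q":21,"qau":24}
After op 23 (replace /l 64): {"bb":91,"k":41,"l":64,"nq":0,"ny":6,"q":21,"qau":24}
After op 24 (replace /q 61): {"bb":91,"k":41,"l":64,"nq":0,"ny":6,"q":61,"qau":24}
Value at /l: 64

Answer: 64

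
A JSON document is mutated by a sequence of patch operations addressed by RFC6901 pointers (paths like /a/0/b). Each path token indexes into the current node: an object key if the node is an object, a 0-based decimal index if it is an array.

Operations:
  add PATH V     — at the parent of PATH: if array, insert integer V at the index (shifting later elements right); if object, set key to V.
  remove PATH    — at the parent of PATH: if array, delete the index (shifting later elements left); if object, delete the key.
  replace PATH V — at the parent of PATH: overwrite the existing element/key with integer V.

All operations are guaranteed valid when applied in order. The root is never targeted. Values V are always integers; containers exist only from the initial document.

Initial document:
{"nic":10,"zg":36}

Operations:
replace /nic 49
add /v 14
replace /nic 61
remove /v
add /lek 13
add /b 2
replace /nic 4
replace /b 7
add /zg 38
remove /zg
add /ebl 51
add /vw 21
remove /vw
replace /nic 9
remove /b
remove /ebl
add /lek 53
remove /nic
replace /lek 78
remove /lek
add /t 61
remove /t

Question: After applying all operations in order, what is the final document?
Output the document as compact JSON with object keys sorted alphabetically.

Answer: {}

Derivation:
After op 1 (replace /nic 49): {"nic":49,"zg":36}
After op 2 (add /v 14): {"nic":49,"v":14,"zg":36}
After op 3 (replace /nic 61): {"nic":61,"v":14,"zg":36}
After op 4 (remove /v): {"nic":61,"zg":36}
After op 5 (add /lek 13): {"lek":13,"nic":61,"zg":36}
After op 6 (add /b 2): {"b":2,"lek":13,"nic":61,"zg":36}
After op 7 (replace /nic 4): {"b":2,"lek":13,"nic":4,"zg":36}
After op 8 (replace /b 7): {"b":7,"lek":13,"nic":4,"zg":36}
After op 9 (add /zg 38): {"b":7,"lek":13,"nic":4,"zg":38}
After op 10 (remove /zg): {"b":7,"lek":13,"nic":4}
After op 11 (add /ebl 51): {"b":7,"ebl":51,"lek":13,"nic":4}
After op 12 (add /vw 21): {"b":7,"ebl":51,"lek":13,"nic":4,"vw":21}
After op 13 (remove /vw): {"b":7,"ebl":51,"lek":13,"nic":4}
After op 14 (replace /nic 9): {"b":7,"ebl":51,"lek":13,"nic":9}
After op 15 (remove /b): {"ebl":51,"lek":13,"nic":9}
After op 16 (remove /ebl): {"lek":13,"nic":9}
After op 17 (add /lek 53): {"lek":53,"nic":9}
After op 18 (remove /nic): {"lek":53}
After op 19 (replace /lek 78): {"lek":78}
After op 20 (remove /lek): {}
After op 21 (add /t 61): {"t":61}
After op 22 (remove /t): {}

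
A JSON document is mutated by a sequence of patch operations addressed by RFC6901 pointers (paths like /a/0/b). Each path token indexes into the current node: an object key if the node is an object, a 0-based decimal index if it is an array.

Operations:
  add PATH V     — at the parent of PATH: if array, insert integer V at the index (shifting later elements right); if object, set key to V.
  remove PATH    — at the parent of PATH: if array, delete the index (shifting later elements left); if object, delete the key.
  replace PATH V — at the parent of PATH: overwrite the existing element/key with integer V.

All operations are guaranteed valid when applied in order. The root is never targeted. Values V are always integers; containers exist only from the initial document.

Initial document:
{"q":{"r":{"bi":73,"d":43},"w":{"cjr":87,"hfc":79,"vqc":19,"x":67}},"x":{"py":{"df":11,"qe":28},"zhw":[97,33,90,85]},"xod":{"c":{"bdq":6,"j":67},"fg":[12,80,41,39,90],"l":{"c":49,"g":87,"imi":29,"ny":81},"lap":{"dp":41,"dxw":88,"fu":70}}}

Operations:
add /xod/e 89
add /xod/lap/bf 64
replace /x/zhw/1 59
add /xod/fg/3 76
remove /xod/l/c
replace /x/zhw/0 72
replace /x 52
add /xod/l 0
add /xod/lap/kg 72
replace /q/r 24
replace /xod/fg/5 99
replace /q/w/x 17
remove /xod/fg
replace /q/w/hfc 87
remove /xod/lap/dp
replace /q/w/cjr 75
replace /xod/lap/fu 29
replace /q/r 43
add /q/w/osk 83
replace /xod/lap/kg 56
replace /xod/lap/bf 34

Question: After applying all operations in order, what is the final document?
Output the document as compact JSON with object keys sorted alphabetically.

Answer: {"q":{"r":43,"w":{"cjr":75,"hfc":87,"osk":83,"vqc":19,"x":17}},"x":52,"xod":{"c":{"bdq":6,"j":67},"e":89,"l":0,"lap":{"bf":34,"dxw":88,"fu":29,"kg":56}}}

Derivation:
After op 1 (add /xod/e 89): {"q":{"r":{"bi":73,"d":43},"w":{"cjr":87,"hfc":79,"vqc":19,"x":67}},"x":{"py":{"df":11,"qe":28},"zhw":[97,33,90,85]},"xod":{"c":{"bdq":6,"j":67},"e":89,"fg":[12,80,41,39,90],"l":{"c":49,"g":87,"imi":29,"ny":81},"lap":{"dp":41,"dxw":88,"fu":70}}}
After op 2 (add /xod/lap/bf 64): {"q":{"r":{"bi":73,"d":43},"w":{"cjr":87,"hfc":79,"vqc":19,"x":67}},"x":{"py":{"df":11,"qe":28},"zhw":[97,33,90,85]},"xod":{"c":{"bdq":6,"j":67},"e":89,"fg":[12,80,41,39,90],"l":{"c":49,"g":87,"imi":29,"ny":81},"lap":{"bf":64,"dp":41,"dxw":88,"fu":70}}}
After op 3 (replace /x/zhw/1 59): {"q":{"r":{"bi":73,"d":43},"w":{"cjr":87,"hfc":79,"vqc":19,"x":67}},"x":{"py":{"df":11,"qe":28},"zhw":[97,59,90,85]},"xod":{"c":{"bdq":6,"j":67},"e":89,"fg":[12,80,41,39,90],"l":{"c":49,"g":87,"imi":29,"ny":81},"lap":{"bf":64,"dp":41,"dxw":88,"fu":70}}}
After op 4 (add /xod/fg/3 76): {"q":{"r":{"bi":73,"d":43},"w":{"cjr":87,"hfc":79,"vqc":19,"x":67}},"x":{"py":{"df":11,"qe":28},"zhw":[97,59,90,85]},"xod":{"c":{"bdq":6,"j":67},"e":89,"fg":[12,80,41,76,39,90],"l":{"c":49,"g":87,"imi":29,"ny":81},"lap":{"bf":64,"dp":41,"dxw":88,"fu":70}}}
After op 5 (remove /xod/l/c): {"q":{"r":{"bi":73,"d":43},"w":{"cjr":87,"hfc":79,"vqc":19,"x":67}},"x":{"py":{"df":11,"qe":28},"zhw":[97,59,90,85]},"xod":{"c":{"bdq":6,"j":67},"e":89,"fg":[12,80,41,76,39,90],"l":{"g":87,"imi":29,"ny":81},"lap":{"bf":64,"dp":41,"dxw":88,"fu":70}}}
After op 6 (replace /x/zhw/0 72): {"q":{"r":{"bi":73,"d":43},"w":{"cjr":87,"hfc":79,"vqc":19,"x":67}},"x":{"py":{"df":11,"qe":28},"zhw":[72,59,90,85]},"xod":{"c":{"bdq":6,"j":67},"e":89,"fg":[12,80,41,76,39,90],"l":{"g":87,"imi":29,"ny":81},"lap":{"bf":64,"dp":41,"dxw":88,"fu":70}}}
After op 7 (replace /x 52): {"q":{"r":{"bi":73,"d":43},"w":{"cjr":87,"hfc":79,"vqc":19,"x":67}},"x":52,"xod":{"c":{"bdq":6,"j":67},"e":89,"fg":[12,80,41,76,39,90],"l":{"g":87,"imi":29,"ny":81},"lap":{"bf":64,"dp":41,"dxw":88,"fu":70}}}
After op 8 (add /xod/l 0): {"q":{"r":{"bi":73,"d":43},"w":{"cjr":87,"hfc":79,"vqc":19,"x":67}},"x":52,"xod":{"c":{"bdq":6,"j":67},"e":89,"fg":[12,80,41,76,39,90],"l":0,"lap":{"bf":64,"dp":41,"dxw":88,"fu":70}}}
After op 9 (add /xod/lap/kg 72): {"q":{"r":{"bi":73,"d":43},"w":{"cjr":87,"hfc":79,"vqc":19,"x":67}},"x":52,"xod":{"c":{"bdq":6,"j":67},"e":89,"fg":[12,80,41,76,39,90],"l":0,"lap":{"bf":64,"dp":41,"dxw":88,"fu":70,"kg":72}}}
After op 10 (replace /q/r 24): {"q":{"r":24,"w":{"cjr":87,"hfc":79,"vqc":19,"x":67}},"x":52,"xod":{"c":{"bdq":6,"j":67},"e":89,"fg":[12,80,41,76,39,90],"l":0,"lap":{"bf":64,"dp":41,"dxw":88,"fu":70,"kg":72}}}
After op 11 (replace /xod/fg/5 99): {"q":{"r":24,"w":{"cjr":87,"hfc":79,"vqc":19,"x":67}},"x":52,"xod":{"c":{"bdq":6,"j":67},"e":89,"fg":[12,80,41,76,39,99],"l":0,"lap":{"bf":64,"dp":41,"dxw":88,"fu":70,"kg":72}}}
After op 12 (replace /q/w/x 17): {"q":{"r":24,"w":{"cjr":87,"hfc":79,"vqc":19,"x":17}},"x":52,"xod":{"c":{"bdq":6,"j":67},"e":89,"fg":[12,80,41,76,39,99],"l":0,"lap":{"bf":64,"dp":41,"dxw":88,"fu":70,"kg":72}}}
After op 13 (remove /xod/fg): {"q":{"r":24,"w":{"cjr":87,"hfc":79,"vqc":19,"x":17}},"x":52,"xod":{"c":{"bdq":6,"j":67},"e":89,"l":0,"lap":{"bf":64,"dp":41,"dxw":88,"fu":70,"kg":72}}}
After op 14 (replace /q/w/hfc 87): {"q":{"r":24,"w":{"cjr":87,"hfc":87,"vqc":19,"x":17}},"x":52,"xod":{"c":{"bdq":6,"j":67},"e":89,"l":0,"lap":{"bf":64,"dp":41,"dxw":88,"fu":70,"kg":72}}}
After op 15 (remove /xod/lap/dp): {"q":{"r":24,"w":{"cjr":87,"hfc":87,"vqc":19,"x":17}},"x":52,"xod":{"c":{"bdq":6,"j":67},"e":89,"l":0,"lap":{"bf":64,"dxw":88,"fu":70,"kg":72}}}
After op 16 (replace /q/w/cjr 75): {"q":{"r":24,"w":{"cjr":75,"hfc":87,"vqc":19,"x":17}},"x":52,"xod":{"c":{"bdq":6,"j":67},"e":89,"l":0,"lap":{"bf":64,"dxw":88,"fu":70,"kg":72}}}
After op 17 (replace /xod/lap/fu 29): {"q":{"r":24,"w":{"cjr":75,"hfc":87,"vqc":19,"x":17}},"x":52,"xod":{"c":{"bdq":6,"j":67},"e":89,"l":0,"lap":{"bf":64,"dxw":88,"fu":29,"kg":72}}}
After op 18 (replace /q/r 43): {"q":{"r":43,"w":{"cjr":75,"hfc":87,"vqc":19,"x":17}},"x":52,"xod":{"c":{"bdq":6,"j":67},"e":89,"l":0,"lap":{"bf":64,"dxw":88,"fu":29,"kg":72}}}
After op 19 (add /q/w/osk 83): {"q":{"r":43,"w":{"cjr":75,"hfc":87,"osk":83,"vqc":19,"x":17}},"x":52,"xod":{"c":{"bdq":6,"j":67},"e":89,"l":0,"lap":{"bf":64,"dxw":88,"fu":29,"kg":72}}}
After op 20 (replace /xod/lap/kg 56): {"q":{"r":43,"w":{"cjr":75,"hfc":87,"osk":83,"vqc":19,"x":17}},"x":52,"xod":{"c":{"bdq":6,"j":67},"e":89,"l":0,"lap":{"bf":64,"dxw":88,"fu":29,"kg":56}}}
After op 21 (replace /xod/lap/bf 34): {"q":{"r":43,"w":{"cjr":75,"hfc":87,"osk":83,"vqc":19,"x":17}},"x":52,"xod":{"c":{"bdq":6,"j":67},"e":89,"l":0,"lap":{"bf":34,"dxw":88,"fu":29,"kg":56}}}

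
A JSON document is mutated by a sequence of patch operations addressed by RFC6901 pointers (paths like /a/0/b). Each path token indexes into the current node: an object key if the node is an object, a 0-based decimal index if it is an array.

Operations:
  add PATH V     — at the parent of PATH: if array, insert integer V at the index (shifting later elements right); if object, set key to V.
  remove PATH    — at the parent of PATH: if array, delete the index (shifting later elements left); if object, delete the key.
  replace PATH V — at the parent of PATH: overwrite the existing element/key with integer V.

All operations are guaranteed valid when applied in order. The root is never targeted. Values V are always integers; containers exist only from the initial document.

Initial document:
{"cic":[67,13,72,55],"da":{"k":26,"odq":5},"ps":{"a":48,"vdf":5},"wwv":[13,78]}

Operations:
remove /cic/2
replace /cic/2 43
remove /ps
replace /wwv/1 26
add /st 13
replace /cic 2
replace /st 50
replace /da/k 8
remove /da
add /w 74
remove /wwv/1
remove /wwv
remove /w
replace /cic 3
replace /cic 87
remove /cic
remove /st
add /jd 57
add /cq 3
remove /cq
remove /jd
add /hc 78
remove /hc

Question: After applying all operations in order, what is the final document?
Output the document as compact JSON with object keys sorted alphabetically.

After op 1 (remove /cic/2): {"cic":[67,13,55],"da":{"k":26,"odq":5},"ps":{"a":48,"vdf":5},"wwv":[13,78]}
After op 2 (replace /cic/2 43): {"cic":[67,13,43],"da":{"k":26,"odq":5},"ps":{"a":48,"vdf":5},"wwv":[13,78]}
After op 3 (remove /ps): {"cic":[67,13,43],"da":{"k":26,"odq":5},"wwv":[13,78]}
After op 4 (replace /wwv/1 26): {"cic":[67,13,43],"da":{"k":26,"odq":5},"wwv":[13,26]}
After op 5 (add /st 13): {"cic":[67,13,43],"da":{"k":26,"odq":5},"st":13,"wwv":[13,26]}
After op 6 (replace /cic 2): {"cic":2,"da":{"k":26,"odq":5},"st":13,"wwv":[13,26]}
After op 7 (replace /st 50): {"cic":2,"da":{"k":26,"odq":5},"st":50,"wwv":[13,26]}
After op 8 (replace /da/k 8): {"cic":2,"da":{"k":8,"odq":5},"st":50,"wwv":[13,26]}
After op 9 (remove /da): {"cic":2,"st":50,"wwv":[13,26]}
After op 10 (add /w 74): {"cic":2,"st":50,"w":74,"wwv":[13,26]}
After op 11 (remove /wwv/1): {"cic":2,"st":50,"w":74,"wwv":[13]}
After op 12 (remove /wwv): {"cic":2,"st":50,"w":74}
After op 13 (remove /w): {"cic":2,"st":50}
After op 14 (replace /cic 3): {"cic":3,"st":50}
After op 15 (replace /cic 87): {"cic":87,"st":50}
After op 16 (remove /cic): {"st":50}
After op 17 (remove /st): {}
After op 18 (add /jd 57): {"jd":57}
After op 19 (add /cq 3): {"cq":3,"jd":57}
After op 20 (remove /cq): {"jd":57}
After op 21 (remove /jd): {}
After op 22 (add /hc 78): {"hc":78}
After op 23 (remove /hc): {}

Answer: {}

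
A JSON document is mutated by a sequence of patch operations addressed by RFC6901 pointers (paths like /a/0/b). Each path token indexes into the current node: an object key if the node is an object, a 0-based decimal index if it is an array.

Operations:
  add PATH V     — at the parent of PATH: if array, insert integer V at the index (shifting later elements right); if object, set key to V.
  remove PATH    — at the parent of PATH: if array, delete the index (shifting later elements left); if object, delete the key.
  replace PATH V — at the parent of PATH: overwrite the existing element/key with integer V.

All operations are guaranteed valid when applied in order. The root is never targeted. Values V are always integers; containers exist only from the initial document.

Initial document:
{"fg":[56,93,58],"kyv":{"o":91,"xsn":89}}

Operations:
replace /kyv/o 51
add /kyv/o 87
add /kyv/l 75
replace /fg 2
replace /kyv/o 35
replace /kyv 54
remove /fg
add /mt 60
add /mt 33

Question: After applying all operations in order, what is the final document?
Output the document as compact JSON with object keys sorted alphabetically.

Answer: {"kyv":54,"mt":33}

Derivation:
After op 1 (replace /kyv/o 51): {"fg":[56,93,58],"kyv":{"o":51,"xsn":89}}
After op 2 (add /kyv/o 87): {"fg":[56,93,58],"kyv":{"o":87,"xsn":89}}
After op 3 (add /kyv/l 75): {"fg":[56,93,58],"kyv":{"l":75,"o":87,"xsn":89}}
After op 4 (replace /fg 2): {"fg":2,"kyv":{"l":75,"o":87,"xsn":89}}
After op 5 (replace /kyv/o 35): {"fg":2,"kyv":{"l":75,"o":35,"xsn":89}}
After op 6 (replace /kyv 54): {"fg":2,"kyv":54}
After op 7 (remove /fg): {"kyv":54}
After op 8 (add /mt 60): {"kyv":54,"mt":60}
After op 9 (add /mt 33): {"kyv":54,"mt":33}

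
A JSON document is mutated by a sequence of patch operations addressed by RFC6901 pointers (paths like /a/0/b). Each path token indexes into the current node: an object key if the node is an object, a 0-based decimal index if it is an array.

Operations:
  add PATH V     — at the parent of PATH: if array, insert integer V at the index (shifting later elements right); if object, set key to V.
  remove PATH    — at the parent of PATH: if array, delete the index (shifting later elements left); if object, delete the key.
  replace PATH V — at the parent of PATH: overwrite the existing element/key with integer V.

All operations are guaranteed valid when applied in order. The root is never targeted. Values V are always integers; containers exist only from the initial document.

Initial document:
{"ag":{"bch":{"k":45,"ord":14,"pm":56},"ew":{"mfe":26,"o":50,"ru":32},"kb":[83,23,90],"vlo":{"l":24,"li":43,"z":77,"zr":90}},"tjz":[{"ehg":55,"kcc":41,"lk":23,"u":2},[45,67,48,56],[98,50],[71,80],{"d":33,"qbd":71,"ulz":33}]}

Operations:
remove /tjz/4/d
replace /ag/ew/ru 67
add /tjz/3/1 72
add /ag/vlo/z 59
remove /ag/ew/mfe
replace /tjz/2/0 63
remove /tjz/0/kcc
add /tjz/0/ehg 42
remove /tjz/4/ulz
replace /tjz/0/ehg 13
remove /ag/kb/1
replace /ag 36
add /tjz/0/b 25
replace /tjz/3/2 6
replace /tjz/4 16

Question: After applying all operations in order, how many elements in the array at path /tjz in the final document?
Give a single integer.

Answer: 5

Derivation:
After op 1 (remove /tjz/4/d): {"ag":{"bch":{"k":45,"ord":14,"pm":56},"ew":{"mfe":26,"o":50,"ru":32},"kb":[83,23,90],"vlo":{"l":24,"li":43,"z":77,"zr":90}},"tjz":[{"ehg":55,"kcc":41,"lk":23,"u":2},[45,67,48,56],[98,50],[71,80],{"qbd":71,"ulz":33}]}
After op 2 (replace /ag/ew/ru 67): {"ag":{"bch":{"k":45,"ord":14,"pm":56},"ew":{"mfe":26,"o":50,"ru":67},"kb":[83,23,90],"vlo":{"l":24,"li":43,"z":77,"zr":90}},"tjz":[{"ehg":55,"kcc":41,"lk":23,"u":2},[45,67,48,56],[98,50],[71,80],{"qbd":71,"ulz":33}]}
After op 3 (add /tjz/3/1 72): {"ag":{"bch":{"k":45,"ord":14,"pm":56},"ew":{"mfe":26,"o":50,"ru":67},"kb":[83,23,90],"vlo":{"l":24,"li":43,"z":77,"zr":90}},"tjz":[{"ehg":55,"kcc":41,"lk":23,"u":2},[45,67,48,56],[98,50],[71,72,80],{"qbd":71,"ulz":33}]}
After op 4 (add /ag/vlo/z 59): {"ag":{"bch":{"k":45,"ord":14,"pm":56},"ew":{"mfe":26,"o":50,"ru":67},"kb":[83,23,90],"vlo":{"l":24,"li":43,"z":59,"zr":90}},"tjz":[{"ehg":55,"kcc":41,"lk":23,"u":2},[45,67,48,56],[98,50],[71,72,80],{"qbd":71,"ulz":33}]}
After op 5 (remove /ag/ew/mfe): {"ag":{"bch":{"k":45,"ord":14,"pm":56},"ew":{"o":50,"ru":67},"kb":[83,23,90],"vlo":{"l":24,"li":43,"z":59,"zr":90}},"tjz":[{"ehg":55,"kcc":41,"lk":23,"u":2},[45,67,48,56],[98,50],[71,72,80],{"qbd":71,"ulz":33}]}
After op 6 (replace /tjz/2/0 63): {"ag":{"bch":{"k":45,"ord":14,"pm":56},"ew":{"o":50,"ru":67},"kb":[83,23,90],"vlo":{"l":24,"li":43,"z":59,"zr":90}},"tjz":[{"ehg":55,"kcc":41,"lk":23,"u":2},[45,67,48,56],[63,50],[71,72,80],{"qbd":71,"ulz":33}]}
After op 7 (remove /tjz/0/kcc): {"ag":{"bch":{"k":45,"ord":14,"pm":56},"ew":{"o":50,"ru":67},"kb":[83,23,90],"vlo":{"l":24,"li":43,"z":59,"zr":90}},"tjz":[{"ehg":55,"lk":23,"u":2},[45,67,48,56],[63,50],[71,72,80],{"qbd":71,"ulz":33}]}
After op 8 (add /tjz/0/ehg 42): {"ag":{"bch":{"k":45,"ord":14,"pm":56},"ew":{"o":50,"ru":67},"kb":[83,23,90],"vlo":{"l":24,"li":43,"z":59,"zr":90}},"tjz":[{"ehg":42,"lk":23,"u":2},[45,67,48,56],[63,50],[71,72,80],{"qbd":71,"ulz":33}]}
After op 9 (remove /tjz/4/ulz): {"ag":{"bch":{"k":45,"ord":14,"pm":56},"ew":{"o":50,"ru":67},"kb":[83,23,90],"vlo":{"l":24,"li":43,"z":59,"zr":90}},"tjz":[{"ehg":42,"lk":23,"u":2},[45,67,48,56],[63,50],[71,72,80],{"qbd":71}]}
After op 10 (replace /tjz/0/ehg 13): {"ag":{"bch":{"k":45,"ord":14,"pm":56},"ew":{"o":50,"ru":67},"kb":[83,23,90],"vlo":{"l":24,"li":43,"z":59,"zr":90}},"tjz":[{"ehg":13,"lk":23,"u":2},[45,67,48,56],[63,50],[71,72,80],{"qbd":71}]}
After op 11 (remove /ag/kb/1): {"ag":{"bch":{"k":45,"ord":14,"pm":56},"ew":{"o":50,"ru":67},"kb":[83,90],"vlo":{"l":24,"li":43,"z":59,"zr":90}},"tjz":[{"ehg":13,"lk":23,"u":2},[45,67,48,56],[63,50],[71,72,80],{"qbd":71}]}
After op 12 (replace /ag 36): {"ag":36,"tjz":[{"ehg":13,"lk":23,"u":2},[45,67,48,56],[63,50],[71,72,80],{"qbd":71}]}
After op 13 (add /tjz/0/b 25): {"ag":36,"tjz":[{"b":25,"ehg":13,"lk":23,"u":2},[45,67,48,56],[63,50],[71,72,80],{"qbd":71}]}
After op 14 (replace /tjz/3/2 6): {"ag":36,"tjz":[{"b":25,"ehg":13,"lk":23,"u":2},[45,67,48,56],[63,50],[71,72,6],{"qbd":71}]}
After op 15 (replace /tjz/4 16): {"ag":36,"tjz":[{"b":25,"ehg":13,"lk":23,"u":2},[45,67,48,56],[63,50],[71,72,6],16]}
Size at path /tjz: 5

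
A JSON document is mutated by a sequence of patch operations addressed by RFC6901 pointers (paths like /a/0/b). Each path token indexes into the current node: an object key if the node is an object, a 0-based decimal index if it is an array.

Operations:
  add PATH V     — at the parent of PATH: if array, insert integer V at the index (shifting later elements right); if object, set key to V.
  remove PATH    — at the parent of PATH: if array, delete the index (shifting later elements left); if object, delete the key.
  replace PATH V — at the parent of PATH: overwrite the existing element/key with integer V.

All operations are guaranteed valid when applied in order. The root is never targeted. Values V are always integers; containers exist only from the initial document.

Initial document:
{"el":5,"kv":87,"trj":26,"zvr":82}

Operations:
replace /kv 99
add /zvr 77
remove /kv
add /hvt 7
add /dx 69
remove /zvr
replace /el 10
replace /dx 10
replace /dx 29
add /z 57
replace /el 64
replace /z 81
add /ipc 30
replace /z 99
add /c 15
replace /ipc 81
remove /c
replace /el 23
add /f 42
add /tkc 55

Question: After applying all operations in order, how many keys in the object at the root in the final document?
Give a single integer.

After op 1 (replace /kv 99): {"el":5,"kv":99,"trj":26,"zvr":82}
After op 2 (add /zvr 77): {"el":5,"kv":99,"trj":26,"zvr":77}
After op 3 (remove /kv): {"el":5,"trj":26,"zvr":77}
After op 4 (add /hvt 7): {"el":5,"hvt":7,"trj":26,"zvr":77}
After op 5 (add /dx 69): {"dx":69,"el":5,"hvt":7,"trj":26,"zvr":77}
After op 6 (remove /zvr): {"dx":69,"el":5,"hvt":7,"trj":26}
After op 7 (replace /el 10): {"dx":69,"el":10,"hvt":7,"trj":26}
After op 8 (replace /dx 10): {"dx":10,"el":10,"hvt":7,"trj":26}
After op 9 (replace /dx 29): {"dx":29,"el":10,"hvt":7,"trj":26}
After op 10 (add /z 57): {"dx":29,"el":10,"hvt":7,"trj":26,"z":57}
After op 11 (replace /el 64): {"dx":29,"el":64,"hvt":7,"trj":26,"z":57}
After op 12 (replace /z 81): {"dx":29,"el":64,"hvt":7,"trj":26,"z":81}
After op 13 (add /ipc 30): {"dx":29,"el":64,"hvt":7,"ipc":30,"trj":26,"z":81}
After op 14 (replace /z 99): {"dx":29,"el":64,"hvt":7,"ipc":30,"trj":26,"z":99}
After op 15 (add /c 15): {"c":15,"dx":29,"el":64,"hvt":7,"ipc":30,"trj":26,"z":99}
After op 16 (replace /ipc 81): {"c":15,"dx":29,"el":64,"hvt":7,"ipc":81,"trj":26,"z":99}
After op 17 (remove /c): {"dx":29,"el":64,"hvt":7,"ipc":81,"trj":26,"z":99}
After op 18 (replace /el 23): {"dx":29,"el":23,"hvt":7,"ipc":81,"trj":26,"z":99}
After op 19 (add /f 42): {"dx":29,"el":23,"f":42,"hvt":7,"ipc":81,"trj":26,"z":99}
After op 20 (add /tkc 55): {"dx":29,"el":23,"f":42,"hvt":7,"ipc":81,"tkc":55,"trj":26,"z":99}
Size at the root: 8

Answer: 8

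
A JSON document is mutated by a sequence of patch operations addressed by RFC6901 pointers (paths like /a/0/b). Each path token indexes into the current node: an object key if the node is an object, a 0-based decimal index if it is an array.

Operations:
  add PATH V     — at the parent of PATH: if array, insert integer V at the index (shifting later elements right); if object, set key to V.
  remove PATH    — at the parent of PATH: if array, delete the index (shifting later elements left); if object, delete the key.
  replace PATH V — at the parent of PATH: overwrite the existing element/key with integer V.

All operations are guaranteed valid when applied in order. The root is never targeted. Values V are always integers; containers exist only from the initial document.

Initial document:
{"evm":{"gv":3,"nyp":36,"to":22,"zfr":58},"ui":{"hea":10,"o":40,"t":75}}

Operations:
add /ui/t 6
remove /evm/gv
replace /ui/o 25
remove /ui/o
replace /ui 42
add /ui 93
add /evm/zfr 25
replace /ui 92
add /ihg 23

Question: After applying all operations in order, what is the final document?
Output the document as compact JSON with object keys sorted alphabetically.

After op 1 (add /ui/t 6): {"evm":{"gv":3,"nyp":36,"to":22,"zfr":58},"ui":{"hea":10,"o":40,"t":6}}
After op 2 (remove /evm/gv): {"evm":{"nyp":36,"to":22,"zfr":58},"ui":{"hea":10,"o":40,"t":6}}
After op 3 (replace /ui/o 25): {"evm":{"nyp":36,"to":22,"zfr":58},"ui":{"hea":10,"o":25,"t":6}}
After op 4 (remove /ui/o): {"evm":{"nyp":36,"to":22,"zfr":58},"ui":{"hea":10,"t":6}}
After op 5 (replace /ui 42): {"evm":{"nyp":36,"to":22,"zfr":58},"ui":42}
After op 6 (add /ui 93): {"evm":{"nyp":36,"to":22,"zfr":58},"ui":93}
After op 7 (add /evm/zfr 25): {"evm":{"nyp":36,"to":22,"zfr":25},"ui":93}
After op 8 (replace /ui 92): {"evm":{"nyp":36,"to":22,"zfr":25},"ui":92}
After op 9 (add /ihg 23): {"evm":{"nyp":36,"to":22,"zfr":25},"ihg":23,"ui":92}

Answer: {"evm":{"nyp":36,"to":22,"zfr":25},"ihg":23,"ui":92}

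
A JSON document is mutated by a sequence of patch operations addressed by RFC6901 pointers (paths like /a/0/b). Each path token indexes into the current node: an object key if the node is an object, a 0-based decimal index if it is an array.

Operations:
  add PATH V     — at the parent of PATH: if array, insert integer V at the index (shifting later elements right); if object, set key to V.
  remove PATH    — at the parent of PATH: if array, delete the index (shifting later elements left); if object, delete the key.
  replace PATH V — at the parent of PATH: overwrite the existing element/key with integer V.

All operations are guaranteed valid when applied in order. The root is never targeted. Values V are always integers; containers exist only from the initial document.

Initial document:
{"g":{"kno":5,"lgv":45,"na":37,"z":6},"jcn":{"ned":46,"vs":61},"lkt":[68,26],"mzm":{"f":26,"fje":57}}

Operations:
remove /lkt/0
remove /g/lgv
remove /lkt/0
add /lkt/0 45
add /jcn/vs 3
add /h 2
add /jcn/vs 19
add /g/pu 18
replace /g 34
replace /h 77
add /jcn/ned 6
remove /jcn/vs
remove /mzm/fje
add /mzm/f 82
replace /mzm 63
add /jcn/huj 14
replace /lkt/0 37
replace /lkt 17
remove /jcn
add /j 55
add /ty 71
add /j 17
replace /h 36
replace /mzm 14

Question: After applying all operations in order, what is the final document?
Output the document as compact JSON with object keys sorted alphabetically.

Answer: {"g":34,"h":36,"j":17,"lkt":17,"mzm":14,"ty":71}

Derivation:
After op 1 (remove /lkt/0): {"g":{"kno":5,"lgv":45,"na":37,"z":6},"jcn":{"ned":46,"vs":61},"lkt":[26],"mzm":{"f":26,"fje":57}}
After op 2 (remove /g/lgv): {"g":{"kno":5,"na":37,"z":6},"jcn":{"ned":46,"vs":61},"lkt":[26],"mzm":{"f":26,"fje":57}}
After op 3 (remove /lkt/0): {"g":{"kno":5,"na":37,"z":6},"jcn":{"ned":46,"vs":61},"lkt":[],"mzm":{"f":26,"fje":57}}
After op 4 (add /lkt/0 45): {"g":{"kno":5,"na":37,"z":6},"jcn":{"ned":46,"vs":61},"lkt":[45],"mzm":{"f":26,"fje":57}}
After op 5 (add /jcn/vs 3): {"g":{"kno":5,"na":37,"z":6},"jcn":{"ned":46,"vs":3},"lkt":[45],"mzm":{"f":26,"fje":57}}
After op 6 (add /h 2): {"g":{"kno":5,"na":37,"z":6},"h":2,"jcn":{"ned":46,"vs":3},"lkt":[45],"mzm":{"f":26,"fje":57}}
After op 7 (add /jcn/vs 19): {"g":{"kno":5,"na":37,"z":6},"h":2,"jcn":{"ned":46,"vs":19},"lkt":[45],"mzm":{"f":26,"fje":57}}
After op 8 (add /g/pu 18): {"g":{"kno":5,"na":37,"pu":18,"z":6},"h":2,"jcn":{"ned":46,"vs":19},"lkt":[45],"mzm":{"f":26,"fje":57}}
After op 9 (replace /g 34): {"g":34,"h":2,"jcn":{"ned":46,"vs":19},"lkt":[45],"mzm":{"f":26,"fje":57}}
After op 10 (replace /h 77): {"g":34,"h":77,"jcn":{"ned":46,"vs":19},"lkt":[45],"mzm":{"f":26,"fje":57}}
After op 11 (add /jcn/ned 6): {"g":34,"h":77,"jcn":{"ned":6,"vs":19},"lkt":[45],"mzm":{"f":26,"fje":57}}
After op 12 (remove /jcn/vs): {"g":34,"h":77,"jcn":{"ned":6},"lkt":[45],"mzm":{"f":26,"fje":57}}
After op 13 (remove /mzm/fje): {"g":34,"h":77,"jcn":{"ned":6},"lkt":[45],"mzm":{"f":26}}
After op 14 (add /mzm/f 82): {"g":34,"h":77,"jcn":{"ned":6},"lkt":[45],"mzm":{"f":82}}
After op 15 (replace /mzm 63): {"g":34,"h":77,"jcn":{"ned":6},"lkt":[45],"mzm":63}
After op 16 (add /jcn/huj 14): {"g":34,"h":77,"jcn":{"huj":14,"ned":6},"lkt":[45],"mzm":63}
After op 17 (replace /lkt/0 37): {"g":34,"h":77,"jcn":{"huj":14,"ned":6},"lkt":[37],"mzm":63}
After op 18 (replace /lkt 17): {"g":34,"h":77,"jcn":{"huj":14,"ned":6},"lkt":17,"mzm":63}
After op 19 (remove /jcn): {"g":34,"h":77,"lkt":17,"mzm":63}
After op 20 (add /j 55): {"g":34,"h":77,"j":55,"lkt":17,"mzm":63}
After op 21 (add /ty 71): {"g":34,"h":77,"j":55,"lkt":17,"mzm":63,"ty":71}
After op 22 (add /j 17): {"g":34,"h":77,"j":17,"lkt":17,"mzm":63,"ty":71}
After op 23 (replace /h 36): {"g":34,"h":36,"j":17,"lkt":17,"mzm":63,"ty":71}
After op 24 (replace /mzm 14): {"g":34,"h":36,"j":17,"lkt":17,"mzm":14,"ty":71}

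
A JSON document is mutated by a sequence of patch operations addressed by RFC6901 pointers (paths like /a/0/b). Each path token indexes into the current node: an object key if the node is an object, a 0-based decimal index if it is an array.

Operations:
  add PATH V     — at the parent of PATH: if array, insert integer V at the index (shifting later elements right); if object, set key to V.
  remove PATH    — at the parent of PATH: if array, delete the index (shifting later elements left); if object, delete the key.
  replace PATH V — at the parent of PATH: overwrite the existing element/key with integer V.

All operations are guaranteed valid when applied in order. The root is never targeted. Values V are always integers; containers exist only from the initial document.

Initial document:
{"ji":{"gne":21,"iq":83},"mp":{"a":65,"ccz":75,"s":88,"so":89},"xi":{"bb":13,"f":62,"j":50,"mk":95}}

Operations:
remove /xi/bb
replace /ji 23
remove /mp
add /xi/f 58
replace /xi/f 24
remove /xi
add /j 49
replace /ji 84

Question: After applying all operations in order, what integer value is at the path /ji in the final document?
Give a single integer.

Answer: 84

Derivation:
After op 1 (remove /xi/bb): {"ji":{"gne":21,"iq":83},"mp":{"a":65,"ccz":75,"s":88,"so":89},"xi":{"f":62,"j":50,"mk":95}}
After op 2 (replace /ji 23): {"ji":23,"mp":{"a":65,"ccz":75,"s":88,"so":89},"xi":{"f":62,"j":50,"mk":95}}
After op 3 (remove /mp): {"ji":23,"xi":{"f":62,"j":50,"mk":95}}
After op 4 (add /xi/f 58): {"ji":23,"xi":{"f":58,"j":50,"mk":95}}
After op 5 (replace /xi/f 24): {"ji":23,"xi":{"f":24,"j":50,"mk":95}}
After op 6 (remove /xi): {"ji":23}
After op 7 (add /j 49): {"j":49,"ji":23}
After op 8 (replace /ji 84): {"j":49,"ji":84}
Value at /ji: 84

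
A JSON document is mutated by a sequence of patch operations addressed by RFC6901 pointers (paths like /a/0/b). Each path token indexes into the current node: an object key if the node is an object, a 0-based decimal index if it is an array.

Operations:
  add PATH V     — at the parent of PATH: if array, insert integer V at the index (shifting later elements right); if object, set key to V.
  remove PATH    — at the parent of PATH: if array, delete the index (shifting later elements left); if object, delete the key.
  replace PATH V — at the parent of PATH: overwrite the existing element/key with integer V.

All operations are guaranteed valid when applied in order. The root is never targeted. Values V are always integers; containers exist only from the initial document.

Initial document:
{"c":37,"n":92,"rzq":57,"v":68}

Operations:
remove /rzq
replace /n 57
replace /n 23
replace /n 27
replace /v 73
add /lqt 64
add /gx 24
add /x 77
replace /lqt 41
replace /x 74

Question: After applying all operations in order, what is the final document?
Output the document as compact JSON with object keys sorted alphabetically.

Answer: {"c":37,"gx":24,"lqt":41,"n":27,"v":73,"x":74}

Derivation:
After op 1 (remove /rzq): {"c":37,"n":92,"v":68}
After op 2 (replace /n 57): {"c":37,"n":57,"v":68}
After op 3 (replace /n 23): {"c":37,"n":23,"v":68}
After op 4 (replace /n 27): {"c":37,"n":27,"v":68}
After op 5 (replace /v 73): {"c":37,"n":27,"v":73}
After op 6 (add /lqt 64): {"c":37,"lqt":64,"n":27,"v":73}
After op 7 (add /gx 24): {"c":37,"gx":24,"lqt":64,"n":27,"v":73}
After op 8 (add /x 77): {"c":37,"gx":24,"lqt":64,"n":27,"v":73,"x":77}
After op 9 (replace /lqt 41): {"c":37,"gx":24,"lqt":41,"n":27,"v":73,"x":77}
After op 10 (replace /x 74): {"c":37,"gx":24,"lqt":41,"n":27,"v":73,"x":74}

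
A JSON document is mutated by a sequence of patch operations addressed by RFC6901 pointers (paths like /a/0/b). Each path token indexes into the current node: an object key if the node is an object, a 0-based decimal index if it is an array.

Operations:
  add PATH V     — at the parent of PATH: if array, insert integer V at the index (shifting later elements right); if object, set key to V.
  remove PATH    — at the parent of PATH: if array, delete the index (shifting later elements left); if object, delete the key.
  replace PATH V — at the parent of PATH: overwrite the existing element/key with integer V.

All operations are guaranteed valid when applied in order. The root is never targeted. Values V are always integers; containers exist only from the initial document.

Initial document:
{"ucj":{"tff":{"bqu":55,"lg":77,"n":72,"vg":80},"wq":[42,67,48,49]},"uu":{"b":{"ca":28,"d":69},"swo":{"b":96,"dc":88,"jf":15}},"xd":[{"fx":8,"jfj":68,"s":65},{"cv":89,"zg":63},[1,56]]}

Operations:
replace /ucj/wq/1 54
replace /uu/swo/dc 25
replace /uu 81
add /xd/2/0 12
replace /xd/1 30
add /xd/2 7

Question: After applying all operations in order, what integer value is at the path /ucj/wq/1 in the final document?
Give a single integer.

After op 1 (replace /ucj/wq/1 54): {"ucj":{"tff":{"bqu":55,"lg":77,"n":72,"vg":80},"wq":[42,54,48,49]},"uu":{"b":{"ca":28,"d":69},"swo":{"b":96,"dc":88,"jf":15}},"xd":[{"fx":8,"jfj":68,"s":65},{"cv":89,"zg":63},[1,56]]}
After op 2 (replace /uu/swo/dc 25): {"ucj":{"tff":{"bqu":55,"lg":77,"n":72,"vg":80},"wq":[42,54,48,49]},"uu":{"b":{"ca":28,"d":69},"swo":{"b":96,"dc":25,"jf":15}},"xd":[{"fx":8,"jfj":68,"s":65},{"cv":89,"zg":63},[1,56]]}
After op 3 (replace /uu 81): {"ucj":{"tff":{"bqu":55,"lg":77,"n":72,"vg":80},"wq":[42,54,48,49]},"uu":81,"xd":[{"fx":8,"jfj":68,"s":65},{"cv":89,"zg":63},[1,56]]}
After op 4 (add /xd/2/0 12): {"ucj":{"tff":{"bqu":55,"lg":77,"n":72,"vg":80},"wq":[42,54,48,49]},"uu":81,"xd":[{"fx":8,"jfj":68,"s":65},{"cv":89,"zg":63},[12,1,56]]}
After op 5 (replace /xd/1 30): {"ucj":{"tff":{"bqu":55,"lg":77,"n":72,"vg":80},"wq":[42,54,48,49]},"uu":81,"xd":[{"fx":8,"jfj":68,"s":65},30,[12,1,56]]}
After op 6 (add /xd/2 7): {"ucj":{"tff":{"bqu":55,"lg":77,"n":72,"vg":80},"wq":[42,54,48,49]},"uu":81,"xd":[{"fx":8,"jfj":68,"s":65},30,7,[12,1,56]]}
Value at /ucj/wq/1: 54

Answer: 54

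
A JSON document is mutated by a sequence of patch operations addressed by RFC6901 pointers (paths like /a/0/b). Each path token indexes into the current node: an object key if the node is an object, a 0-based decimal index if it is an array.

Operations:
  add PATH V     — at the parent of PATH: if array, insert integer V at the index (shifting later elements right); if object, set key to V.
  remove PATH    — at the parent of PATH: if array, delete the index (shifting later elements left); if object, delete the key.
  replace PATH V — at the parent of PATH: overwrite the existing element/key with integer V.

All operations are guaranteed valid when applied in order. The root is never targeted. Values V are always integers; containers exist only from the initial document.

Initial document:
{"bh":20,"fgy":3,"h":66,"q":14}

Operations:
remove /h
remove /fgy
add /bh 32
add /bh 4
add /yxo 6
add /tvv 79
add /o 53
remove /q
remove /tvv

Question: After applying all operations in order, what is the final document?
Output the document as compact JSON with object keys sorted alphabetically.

Answer: {"bh":4,"o":53,"yxo":6}

Derivation:
After op 1 (remove /h): {"bh":20,"fgy":3,"q":14}
After op 2 (remove /fgy): {"bh":20,"q":14}
After op 3 (add /bh 32): {"bh":32,"q":14}
After op 4 (add /bh 4): {"bh":4,"q":14}
After op 5 (add /yxo 6): {"bh":4,"q":14,"yxo":6}
After op 6 (add /tvv 79): {"bh":4,"q":14,"tvv":79,"yxo":6}
After op 7 (add /o 53): {"bh":4,"o":53,"q":14,"tvv":79,"yxo":6}
After op 8 (remove /q): {"bh":4,"o":53,"tvv":79,"yxo":6}
After op 9 (remove /tvv): {"bh":4,"o":53,"yxo":6}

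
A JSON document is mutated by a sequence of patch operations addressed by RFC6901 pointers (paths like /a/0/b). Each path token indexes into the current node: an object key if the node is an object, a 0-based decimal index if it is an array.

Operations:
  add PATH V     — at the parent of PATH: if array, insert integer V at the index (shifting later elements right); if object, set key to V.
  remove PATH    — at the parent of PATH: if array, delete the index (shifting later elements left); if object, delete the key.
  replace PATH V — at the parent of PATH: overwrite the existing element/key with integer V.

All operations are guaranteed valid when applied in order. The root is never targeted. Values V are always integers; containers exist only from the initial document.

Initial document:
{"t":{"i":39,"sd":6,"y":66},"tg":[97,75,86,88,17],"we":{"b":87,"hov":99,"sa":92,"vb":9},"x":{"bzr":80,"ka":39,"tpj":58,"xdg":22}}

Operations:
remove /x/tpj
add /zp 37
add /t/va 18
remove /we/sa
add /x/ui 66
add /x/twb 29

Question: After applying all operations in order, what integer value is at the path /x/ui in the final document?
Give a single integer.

After op 1 (remove /x/tpj): {"t":{"i":39,"sd":6,"y":66},"tg":[97,75,86,88,17],"we":{"b":87,"hov":99,"sa":92,"vb":9},"x":{"bzr":80,"ka":39,"xdg":22}}
After op 2 (add /zp 37): {"t":{"i":39,"sd":6,"y":66},"tg":[97,75,86,88,17],"we":{"b":87,"hov":99,"sa":92,"vb":9},"x":{"bzr":80,"ka":39,"xdg":22},"zp":37}
After op 3 (add /t/va 18): {"t":{"i":39,"sd":6,"va":18,"y":66},"tg":[97,75,86,88,17],"we":{"b":87,"hov":99,"sa":92,"vb":9},"x":{"bzr":80,"ka":39,"xdg":22},"zp":37}
After op 4 (remove /we/sa): {"t":{"i":39,"sd":6,"va":18,"y":66},"tg":[97,75,86,88,17],"we":{"b":87,"hov":99,"vb":9},"x":{"bzr":80,"ka":39,"xdg":22},"zp":37}
After op 5 (add /x/ui 66): {"t":{"i":39,"sd":6,"va":18,"y":66},"tg":[97,75,86,88,17],"we":{"b":87,"hov":99,"vb":9},"x":{"bzr":80,"ka":39,"ui":66,"xdg":22},"zp":37}
After op 6 (add /x/twb 29): {"t":{"i":39,"sd":6,"va":18,"y":66},"tg":[97,75,86,88,17],"we":{"b":87,"hov":99,"vb":9},"x":{"bzr":80,"ka":39,"twb":29,"ui":66,"xdg":22},"zp":37}
Value at /x/ui: 66

Answer: 66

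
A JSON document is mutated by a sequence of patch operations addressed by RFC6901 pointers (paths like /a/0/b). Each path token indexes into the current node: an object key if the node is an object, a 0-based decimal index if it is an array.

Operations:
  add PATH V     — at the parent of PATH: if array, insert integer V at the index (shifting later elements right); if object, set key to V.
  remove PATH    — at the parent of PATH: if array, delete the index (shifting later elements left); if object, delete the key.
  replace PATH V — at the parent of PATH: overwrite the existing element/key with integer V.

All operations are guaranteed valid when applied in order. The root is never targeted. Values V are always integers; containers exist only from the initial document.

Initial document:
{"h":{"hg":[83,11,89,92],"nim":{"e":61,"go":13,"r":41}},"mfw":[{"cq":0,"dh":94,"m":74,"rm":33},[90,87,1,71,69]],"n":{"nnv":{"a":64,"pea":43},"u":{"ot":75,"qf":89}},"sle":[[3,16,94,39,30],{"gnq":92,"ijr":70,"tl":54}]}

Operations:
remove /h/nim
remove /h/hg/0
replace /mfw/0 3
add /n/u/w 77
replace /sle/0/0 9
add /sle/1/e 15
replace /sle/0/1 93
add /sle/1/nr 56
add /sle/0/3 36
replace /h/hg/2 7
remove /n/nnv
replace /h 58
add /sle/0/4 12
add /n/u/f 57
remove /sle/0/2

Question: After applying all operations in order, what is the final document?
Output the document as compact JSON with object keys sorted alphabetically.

After op 1 (remove /h/nim): {"h":{"hg":[83,11,89,92]},"mfw":[{"cq":0,"dh":94,"m":74,"rm":33},[90,87,1,71,69]],"n":{"nnv":{"a":64,"pea":43},"u":{"ot":75,"qf":89}},"sle":[[3,16,94,39,30],{"gnq":92,"ijr":70,"tl":54}]}
After op 2 (remove /h/hg/0): {"h":{"hg":[11,89,92]},"mfw":[{"cq":0,"dh":94,"m":74,"rm":33},[90,87,1,71,69]],"n":{"nnv":{"a":64,"pea":43},"u":{"ot":75,"qf":89}},"sle":[[3,16,94,39,30],{"gnq":92,"ijr":70,"tl":54}]}
After op 3 (replace /mfw/0 3): {"h":{"hg":[11,89,92]},"mfw":[3,[90,87,1,71,69]],"n":{"nnv":{"a":64,"pea":43},"u":{"ot":75,"qf":89}},"sle":[[3,16,94,39,30],{"gnq":92,"ijr":70,"tl":54}]}
After op 4 (add /n/u/w 77): {"h":{"hg":[11,89,92]},"mfw":[3,[90,87,1,71,69]],"n":{"nnv":{"a":64,"pea":43},"u":{"ot":75,"qf":89,"w":77}},"sle":[[3,16,94,39,30],{"gnq":92,"ijr":70,"tl":54}]}
After op 5 (replace /sle/0/0 9): {"h":{"hg":[11,89,92]},"mfw":[3,[90,87,1,71,69]],"n":{"nnv":{"a":64,"pea":43},"u":{"ot":75,"qf":89,"w":77}},"sle":[[9,16,94,39,30],{"gnq":92,"ijr":70,"tl":54}]}
After op 6 (add /sle/1/e 15): {"h":{"hg":[11,89,92]},"mfw":[3,[90,87,1,71,69]],"n":{"nnv":{"a":64,"pea":43},"u":{"ot":75,"qf":89,"w":77}},"sle":[[9,16,94,39,30],{"e":15,"gnq":92,"ijr":70,"tl":54}]}
After op 7 (replace /sle/0/1 93): {"h":{"hg":[11,89,92]},"mfw":[3,[90,87,1,71,69]],"n":{"nnv":{"a":64,"pea":43},"u":{"ot":75,"qf":89,"w":77}},"sle":[[9,93,94,39,30],{"e":15,"gnq":92,"ijr":70,"tl":54}]}
After op 8 (add /sle/1/nr 56): {"h":{"hg":[11,89,92]},"mfw":[3,[90,87,1,71,69]],"n":{"nnv":{"a":64,"pea":43},"u":{"ot":75,"qf":89,"w":77}},"sle":[[9,93,94,39,30],{"e":15,"gnq":92,"ijr":70,"nr":56,"tl":54}]}
After op 9 (add /sle/0/3 36): {"h":{"hg":[11,89,92]},"mfw":[3,[90,87,1,71,69]],"n":{"nnv":{"a":64,"pea":43},"u":{"ot":75,"qf":89,"w":77}},"sle":[[9,93,94,36,39,30],{"e":15,"gnq":92,"ijr":70,"nr":56,"tl":54}]}
After op 10 (replace /h/hg/2 7): {"h":{"hg":[11,89,7]},"mfw":[3,[90,87,1,71,69]],"n":{"nnv":{"a":64,"pea":43},"u":{"ot":75,"qf":89,"w":77}},"sle":[[9,93,94,36,39,30],{"e":15,"gnq":92,"ijr":70,"nr":56,"tl":54}]}
After op 11 (remove /n/nnv): {"h":{"hg":[11,89,7]},"mfw":[3,[90,87,1,71,69]],"n":{"u":{"ot":75,"qf":89,"w":77}},"sle":[[9,93,94,36,39,30],{"e":15,"gnq":92,"ijr":70,"nr":56,"tl":54}]}
After op 12 (replace /h 58): {"h":58,"mfw":[3,[90,87,1,71,69]],"n":{"u":{"ot":75,"qf":89,"w":77}},"sle":[[9,93,94,36,39,30],{"e":15,"gnq":92,"ijr":70,"nr":56,"tl":54}]}
After op 13 (add /sle/0/4 12): {"h":58,"mfw":[3,[90,87,1,71,69]],"n":{"u":{"ot":75,"qf":89,"w":77}},"sle":[[9,93,94,36,12,39,30],{"e":15,"gnq":92,"ijr":70,"nr":56,"tl":54}]}
After op 14 (add /n/u/f 57): {"h":58,"mfw":[3,[90,87,1,71,69]],"n":{"u":{"f":57,"ot":75,"qf":89,"w":77}},"sle":[[9,93,94,36,12,39,30],{"e":15,"gnq":92,"ijr":70,"nr":56,"tl":54}]}
After op 15 (remove /sle/0/2): {"h":58,"mfw":[3,[90,87,1,71,69]],"n":{"u":{"f":57,"ot":75,"qf":89,"w":77}},"sle":[[9,93,36,12,39,30],{"e":15,"gnq":92,"ijr":70,"nr":56,"tl":54}]}

Answer: {"h":58,"mfw":[3,[90,87,1,71,69]],"n":{"u":{"f":57,"ot":75,"qf":89,"w":77}},"sle":[[9,93,36,12,39,30],{"e":15,"gnq":92,"ijr":70,"nr":56,"tl":54}]}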